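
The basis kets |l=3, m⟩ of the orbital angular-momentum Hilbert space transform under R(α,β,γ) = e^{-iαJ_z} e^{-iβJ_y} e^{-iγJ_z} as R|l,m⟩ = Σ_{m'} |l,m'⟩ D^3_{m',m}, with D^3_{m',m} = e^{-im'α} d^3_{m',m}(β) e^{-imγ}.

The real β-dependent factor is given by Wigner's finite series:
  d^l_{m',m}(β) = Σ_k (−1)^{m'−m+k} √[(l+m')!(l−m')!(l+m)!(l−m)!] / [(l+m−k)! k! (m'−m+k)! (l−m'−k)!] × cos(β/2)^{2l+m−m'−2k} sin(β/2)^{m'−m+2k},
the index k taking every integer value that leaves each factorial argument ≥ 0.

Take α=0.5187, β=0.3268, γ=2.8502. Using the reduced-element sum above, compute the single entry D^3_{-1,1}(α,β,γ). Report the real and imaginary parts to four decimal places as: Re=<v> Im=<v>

First d^3_{-1,1}(β=0.3268), then the phase factors e^{-i(-1)α} and e^{-i(1)γ}:
With c≡cos(β/2)=0.986680 and s≡sin(β/2)=0.162674, N=[2·24·24·2]^{1/2}=48.000000
k∈{2,3,4} keeps every argument non-negative
  k=2: (−1)^0·48.0000/(8)·0.9867^4·0.1627^2 = +0.150485
  k=3: (−1)^1·48.0000/(6)·0.9867^2·0.1627^4 = -0.005454
  k=4: (−1)^2·48.0000/(48)·0.9867^0·0.1627^6 = +0.000019
d^3_{-1,1}(0.3268) = +0.150485 -0.005454 +0.000019 = +0.145049
Phases: e^{-i·(-1)·0.5187}=+0.868464+0.495752i, e^{-i·(1)·2.8502}=-0.957845-0.287286i ⇒ D=-0.100001-0.105066i

Re=-0.1000 Im=-0.1051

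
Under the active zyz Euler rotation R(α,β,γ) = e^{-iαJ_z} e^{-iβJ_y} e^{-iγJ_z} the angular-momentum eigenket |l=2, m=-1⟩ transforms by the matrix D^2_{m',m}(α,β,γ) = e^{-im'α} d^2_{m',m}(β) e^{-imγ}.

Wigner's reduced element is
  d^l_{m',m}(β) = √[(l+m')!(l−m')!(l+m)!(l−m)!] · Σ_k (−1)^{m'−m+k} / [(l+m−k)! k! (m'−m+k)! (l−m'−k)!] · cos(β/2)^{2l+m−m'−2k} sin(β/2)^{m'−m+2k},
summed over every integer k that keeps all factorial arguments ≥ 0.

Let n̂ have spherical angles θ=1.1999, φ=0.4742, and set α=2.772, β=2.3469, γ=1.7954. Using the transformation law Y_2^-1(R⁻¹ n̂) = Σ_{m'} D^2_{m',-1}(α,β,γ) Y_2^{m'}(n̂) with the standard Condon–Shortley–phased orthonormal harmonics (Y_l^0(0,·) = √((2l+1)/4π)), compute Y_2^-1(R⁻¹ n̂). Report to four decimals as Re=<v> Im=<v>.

Re=0.3860 Im=-0.0085

Need the full column D^2_{m',-1} for m'=−2..2 at α=2.772, β=2.3469, γ=1.7954.
cos(β/2)=0.386973, sin(β/2)=0.922091
d^2_{-2,-1}: single k=1 term ⇒ +0.106867;  D = +0.052597+0.093028i
d^2_{-1,-1}: k∈[0..1] ⇒ +0.022424 -0.381970 = -0.359546;  D = +0.051948+0.355773i
d^2_{0,-1}: k∈[0..1] ⇒ -0.130885 +0.743152 = +0.612267;  D = -0.136364+0.596888i
d^2_{1,-1}: k∈[0..1] ⇒ +0.381970 -0.722929 = -0.340958;  D = -0.190883+0.282517i
d^2_{2,-1}: single k=0 term ⇒ -0.606781;  D = +0.498385-0.346115i
Y_2^{m'}(θ=1.1999,φ=0.4742) and Σ D·Y over m':
  (+0.0526+0.0930i)·(+0.1956-0.2726i)  (+0.0519+0.3558i)·(+0.2322-0.1192i)  (-0.1364+0.5969i)·(-0.1911+0.0000i)  (-0.1909+0.2825i)·(-0.2322-0.1192i)  (+0.4984-0.3461i)·(+0.1956+0.2726i)
Y_2^-1(R⁻¹ n̂) = +0.385992-0.008475i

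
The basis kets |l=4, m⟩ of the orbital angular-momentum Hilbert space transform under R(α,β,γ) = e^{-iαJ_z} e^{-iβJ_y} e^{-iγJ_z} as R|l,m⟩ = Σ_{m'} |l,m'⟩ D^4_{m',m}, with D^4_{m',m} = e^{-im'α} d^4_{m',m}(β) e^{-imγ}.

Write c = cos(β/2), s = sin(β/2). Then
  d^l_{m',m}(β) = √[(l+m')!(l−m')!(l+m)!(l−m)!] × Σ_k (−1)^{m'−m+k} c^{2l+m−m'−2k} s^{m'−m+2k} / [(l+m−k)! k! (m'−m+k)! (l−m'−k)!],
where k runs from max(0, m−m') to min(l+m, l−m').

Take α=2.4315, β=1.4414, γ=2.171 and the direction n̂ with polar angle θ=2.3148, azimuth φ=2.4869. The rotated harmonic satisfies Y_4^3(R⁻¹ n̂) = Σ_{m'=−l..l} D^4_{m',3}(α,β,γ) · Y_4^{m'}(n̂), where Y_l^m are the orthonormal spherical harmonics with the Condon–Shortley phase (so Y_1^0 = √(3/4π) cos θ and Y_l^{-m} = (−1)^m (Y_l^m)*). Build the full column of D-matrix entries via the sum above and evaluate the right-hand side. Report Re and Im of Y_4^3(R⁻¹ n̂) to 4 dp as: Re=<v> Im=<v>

Need the full column D^4_{m',3} for m'=−4..4 at α=2.4315, β=1.4414, γ=2.171.
cos(β/2)=0.751344, sin(β/2)=0.659911
d^4_{-4,3}: single k=7 term ⇒ +0.115819;  D = -0.115524-0.008263i
d^4_{-3,3}: k∈[6..7] ⇒ +0.326353 -0.035965 = +0.290387;  D = +0.206134+0.204533i
d^4_{-2,3}: k∈[5..6] ⇒ +0.595837 -0.153214 = +0.442623;  D = -0.035021-0.441236i
d^4_{-1,3}: k∈[4..5] ⇒ +0.799494 -0.370049 = +0.429445;  D = -0.253314+0.346778i
d^4_{0,3}: k∈[3..4] ⇒ +0.814167 -0.628068 = +0.186100;  D = +0.181207-0.042393i
d^4_{1,3}: k∈[2..3] ⇒ +0.621833 -0.799494 = -0.177661;  D = +0.157562+0.082084i
d^4_{2,3}: k∈[1..2] ⇒ +0.333750 -0.772387 = -0.438637;  D = -0.162873-0.407278i
d^4_{3,3}: k∈[0..1] ⇒ +0.101557 -0.548405 = -0.446848;  D = -0.144657+0.422785i
d^4_{4,3}: single k=0 term ⇒ -0.252291;  D = +0.217546-0.127767i
Y_4^{m'}(θ=2.3148,φ=2.4869) and Σ D·Y over m':
  (-0.1155-0.0083i)·(-0.1124+0.0648i)  (+0.2061+0.2045i)·(-0.1294+0.3119i)  (-0.0350-0.4412i)·(+0.1035+0.3867i)  (-0.2533+0.3468i)·(+0.0394+0.0302i)  (+0.1812-0.0424i)·(-0.3593+0.0000i)  (+0.1576+0.0821i)·(-0.0394+0.0302i)  (-0.1629-0.4073i)·(+0.1035-0.3867i)  (-0.1447+0.4228i)·(+0.1294+0.3119i)  (+0.2175-0.1278i)·(-0.1124-0.0648i)
Y_4^3(R⁻¹ n̂) = -0.361823+0.025545i

Re=-0.3618 Im=0.0255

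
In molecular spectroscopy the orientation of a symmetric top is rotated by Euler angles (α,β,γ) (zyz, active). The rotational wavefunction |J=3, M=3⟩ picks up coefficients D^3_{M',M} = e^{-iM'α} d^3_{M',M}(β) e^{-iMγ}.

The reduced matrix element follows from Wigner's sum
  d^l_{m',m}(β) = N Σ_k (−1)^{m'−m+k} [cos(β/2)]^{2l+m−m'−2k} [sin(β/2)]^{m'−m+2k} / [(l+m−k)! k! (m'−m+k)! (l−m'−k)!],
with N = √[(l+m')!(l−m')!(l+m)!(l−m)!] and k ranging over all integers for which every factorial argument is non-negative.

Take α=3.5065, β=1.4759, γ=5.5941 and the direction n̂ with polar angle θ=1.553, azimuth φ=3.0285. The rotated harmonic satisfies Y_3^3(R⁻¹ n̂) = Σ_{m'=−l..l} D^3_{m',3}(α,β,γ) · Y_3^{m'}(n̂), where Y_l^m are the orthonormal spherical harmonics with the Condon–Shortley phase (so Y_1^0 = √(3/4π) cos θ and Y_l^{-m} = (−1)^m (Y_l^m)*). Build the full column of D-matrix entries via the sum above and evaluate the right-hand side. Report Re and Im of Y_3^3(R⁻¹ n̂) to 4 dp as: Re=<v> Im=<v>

Re=0.0251 Im=0.0335

Need the full column D^3_{m',3} for m'=−3..3 at α=3.5065, β=1.4759, γ=5.5941.
cos(β/2)=0.739849, sin(β/2)=0.672773
d^3_{-3,3}: single k=6 term ⇒ +0.092728;  D = +0.092709+0.001890i
d^3_{-2,3}: single k=5 term ⇒ +0.249782;  D = -0.235104+0.084363i
d^3_{-1,3}: single k=4 term ⇒ +0.434316;  D = +0.329530-0.282914i
d^3_{0,3}: single k=3 term ⇒ +0.551505;  D = -0.262691+0.484925i
d^3_{1,3}: single k=2 term ⇒ +0.525237;  D = +0.068897-0.520699i
d^3_{2,3}: single k=1 term ⇒ +0.365309;  D = +0.084475+0.355408i
d^3_{3,3}: single k=0 term ⇒ +0.164006;  D = -0.092369-0.135521i
Y_3^{m'}(θ=1.553,φ=3.0285) and Σ D·Y over m':
  (+0.0927+0.0019i)·(-0.3933-0.1388i)  (-0.2351+0.0844i)·(+0.0177+0.0041i)  (+0.3295-0.2829i)·(+0.3206+0.0364i)  (-0.2627+0.4849i)·(-0.0199+0.0000i)  (+0.0689-0.5207i)·(-0.3206+0.0364i)  (+0.0845+0.3554i)·(+0.0177-0.0041i)  (-0.0924-0.1355i)·(+0.3933-0.1388i)
Y_3^3(R⁻¹ n̂) = +0.025144+0.033478i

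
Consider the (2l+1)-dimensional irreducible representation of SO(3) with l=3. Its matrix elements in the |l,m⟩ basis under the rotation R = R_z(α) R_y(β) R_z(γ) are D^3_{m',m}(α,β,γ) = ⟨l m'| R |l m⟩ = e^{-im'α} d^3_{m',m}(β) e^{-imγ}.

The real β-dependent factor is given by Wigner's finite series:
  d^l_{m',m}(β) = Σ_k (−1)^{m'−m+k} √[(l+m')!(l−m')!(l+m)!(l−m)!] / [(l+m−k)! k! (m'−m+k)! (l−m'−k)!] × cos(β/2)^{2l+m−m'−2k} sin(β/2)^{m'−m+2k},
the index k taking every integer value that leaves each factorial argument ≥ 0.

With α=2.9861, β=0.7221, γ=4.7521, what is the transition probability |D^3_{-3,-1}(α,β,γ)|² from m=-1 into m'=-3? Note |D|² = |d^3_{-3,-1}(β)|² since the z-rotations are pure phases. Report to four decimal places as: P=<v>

P=0.1371

First d^3_{-3,-1}(β=0.7221), then the phase factors e^{-i(-3)α} and e^{-i(-1)γ}:
Half-angle: c=0.935526, s=0.353257. N=√(1·720·2·24)=185.903201
k: max(0,(-1)−(-3))=2 … min(3+(-1),3−(-3))=2
  k=2: (−1)^0·185.9032/(48)·0.9355^4·0.3533^2 = +0.370212
d^3_{-3,-1}(0.7221) = +0.370212
|D^3_{-3,-1}|² = |d^3_{-3,-1}(β)|² = (+0.370212)² = 0.137057 (the z-rotation phases have unit modulus)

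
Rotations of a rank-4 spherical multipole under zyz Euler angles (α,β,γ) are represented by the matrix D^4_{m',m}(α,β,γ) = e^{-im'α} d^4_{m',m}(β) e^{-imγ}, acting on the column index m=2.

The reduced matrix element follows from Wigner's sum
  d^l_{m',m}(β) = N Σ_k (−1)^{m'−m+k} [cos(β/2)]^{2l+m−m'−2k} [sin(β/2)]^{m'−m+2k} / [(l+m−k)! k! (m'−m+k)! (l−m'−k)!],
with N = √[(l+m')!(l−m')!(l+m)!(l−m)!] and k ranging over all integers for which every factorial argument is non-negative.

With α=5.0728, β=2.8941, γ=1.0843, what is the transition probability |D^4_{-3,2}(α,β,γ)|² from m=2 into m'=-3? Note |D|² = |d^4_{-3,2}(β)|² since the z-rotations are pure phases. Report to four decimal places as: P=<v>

D^4_{-3,2}(5.0728,2.8941,1.0843) = e^{-i·-3·5.0728}·d^4_{-3,2}(2.8941)·e^{-i·2·1.0843}. Compute d first:
With c≡cos(β/2)=0.123431 and s≡sin(β/2)=0.992353, N=[1·5040·720·2]^{1/2}=2693.993318
The bounds max(0,m−m')=5 and min(l+m,l−m')=6 give 2 terms
  k=5: (−1)^0·2693.9933/(240)·0.1234^3·0.9924^5 = +0.020314
  k=6: (−1)^1·2693.9933/(720)·0.1234^1·0.9924^7 = -0.437675
d^4_{-3,2}(2.8941) = +0.020314 -0.437675 = -0.417361
|D^4_{-3,2}|² = |d^4_{-3,2}(β)|² = (-0.417361)² = 0.174190 (the z-rotation phases have unit modulus)

P=0.1742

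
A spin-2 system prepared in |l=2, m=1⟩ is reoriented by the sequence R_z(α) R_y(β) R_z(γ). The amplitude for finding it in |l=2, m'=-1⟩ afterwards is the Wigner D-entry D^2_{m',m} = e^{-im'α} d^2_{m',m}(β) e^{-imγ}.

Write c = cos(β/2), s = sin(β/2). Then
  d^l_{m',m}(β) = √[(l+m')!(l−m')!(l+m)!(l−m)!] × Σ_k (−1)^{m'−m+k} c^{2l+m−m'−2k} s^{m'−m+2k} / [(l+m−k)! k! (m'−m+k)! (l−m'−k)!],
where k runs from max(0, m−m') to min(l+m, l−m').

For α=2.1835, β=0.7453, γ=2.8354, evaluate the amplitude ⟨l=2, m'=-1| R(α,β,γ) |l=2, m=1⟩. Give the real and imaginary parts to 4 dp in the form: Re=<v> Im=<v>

D^2_{-1,1}(2.1835,0.7453,2.8354) = e^{-i·-1·2.1835}·d^2_{-1,1}(0.7453)·e^{-i·1·2.8354}. Compute d first:
Half-angle: c=0.931366, s=0.364085. N=√(1·6·6·1)=6.000000
The bounds max(0,m−m')=2 and min(l+m,l−m')=3 give 2 terms
  k=2: (−1)^0·6.0000/(2)·0.9314^2·0.3641^2 = +0.344959
  k=3: (−1)^1·6.0000/(6)·0.9314^0·0.3641^4 = -0.017572
d^2_{-1,1}(0.7453) = +0.344959 -0.017572 = +0.327387
Attach z-rotation phases: D = e^{-i(-1)(2.1835)}·(+0.327387)·e^{-i(1)(2.8354)} = +0.260251-0.198625i

Re=0.2603 Im=-0.1986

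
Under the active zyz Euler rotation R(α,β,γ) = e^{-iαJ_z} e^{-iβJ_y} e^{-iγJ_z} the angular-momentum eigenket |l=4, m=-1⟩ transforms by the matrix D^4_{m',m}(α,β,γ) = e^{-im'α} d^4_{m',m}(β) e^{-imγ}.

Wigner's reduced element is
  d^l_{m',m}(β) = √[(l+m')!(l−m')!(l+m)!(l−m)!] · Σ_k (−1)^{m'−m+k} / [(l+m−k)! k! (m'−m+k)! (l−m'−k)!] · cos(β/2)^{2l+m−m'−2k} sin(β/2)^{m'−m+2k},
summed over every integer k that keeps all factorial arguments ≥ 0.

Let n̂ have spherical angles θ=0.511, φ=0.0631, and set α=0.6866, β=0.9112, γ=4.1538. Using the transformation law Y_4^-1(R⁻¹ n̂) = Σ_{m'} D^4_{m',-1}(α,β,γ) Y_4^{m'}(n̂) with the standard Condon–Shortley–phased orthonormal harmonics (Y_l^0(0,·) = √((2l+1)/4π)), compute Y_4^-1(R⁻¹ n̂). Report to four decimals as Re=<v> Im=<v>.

Re=0.3911 Im=0.1854

Need the full column D^4_{m',-1} for m'=−4..4 at α=0.6866, β=0.9112, γ=4.1538.
cos(β/2)=0.897997, sin(β/2)=0.440001
d^4_{-4,-1}: single k=3 term ⇒ +0.372246;  D = +0.303608+0.215383i
d^4_{-3,-1}: k∈[2..3] ⇒ +0.805801 -0.322429 = +0.483372;  D = +0.482202-0.033608i
d^4_{-2,-1}: k∈[1..3] ⇒ +0.879053 -1.055219 +0.168892 = -0.007274;  D = -0.005292+0.004991i
d^4_{-1,-1}: k∈[0..3] ⇒ +0.422863 -1.522821 +0.731201 -0.058516 = -0.427273;  D = -0.054546+0.423777i
d^4_{0,-1}: k∈[0..3] ⇒ -0.926603 +1.334758 -0.320450 +0.012822 = +0.100528;  D = -0.053279-0.085248i
d^4_{1,-1}: k∈[0..3] ⇒ +1.015214 -0.731201 +0.087774 -0.001405 = +0.370382;  D = -0.350921-0.118479i
d^4_{2,-1}: k∈[0..2] ⇒ -0.703479 +0.253338 -0.012164 = -0.462306;  D = +0.432509-0.163288i
d^4_{3,-1}: k∈[0..1] ⇒ +0.322429 -0.046445 = +0.275984;  D = -0.137897+0.239063i
d^4_{4,-1}: single k=0 term ⇒ -0.089369;  D = -0.014538-0.088179i
Y_4^{m'}(θ=0.511,φ=0.0631) and Σ D·Y over m':
  (+0.3036+0.2154i)·(+0.0245-0.0063i)  (+0.4822-0.0336i)·(+0.1254-0.0240i)  (-0.0053+0.0050i)·(+0.3433-0.0436i)  (-0.0545+0.4238i)·(+0.4684-0.0296i)  (-0.0533-0.0852i)·(+0.0460+0.0000i)  (-0.3509-0.1185i)·(-0.4684-0.0296i)  (+0.4325-0.1633i)·(+0.3433+0.0436i)  (-0.1379+0.2391i)·(-0.1254-0.0240i)  (-0.0145-0.0882i)·(+0.0245+0.0063i)
Y_4^-1(R⁻¹ n̂) = +0.391143+0.185442i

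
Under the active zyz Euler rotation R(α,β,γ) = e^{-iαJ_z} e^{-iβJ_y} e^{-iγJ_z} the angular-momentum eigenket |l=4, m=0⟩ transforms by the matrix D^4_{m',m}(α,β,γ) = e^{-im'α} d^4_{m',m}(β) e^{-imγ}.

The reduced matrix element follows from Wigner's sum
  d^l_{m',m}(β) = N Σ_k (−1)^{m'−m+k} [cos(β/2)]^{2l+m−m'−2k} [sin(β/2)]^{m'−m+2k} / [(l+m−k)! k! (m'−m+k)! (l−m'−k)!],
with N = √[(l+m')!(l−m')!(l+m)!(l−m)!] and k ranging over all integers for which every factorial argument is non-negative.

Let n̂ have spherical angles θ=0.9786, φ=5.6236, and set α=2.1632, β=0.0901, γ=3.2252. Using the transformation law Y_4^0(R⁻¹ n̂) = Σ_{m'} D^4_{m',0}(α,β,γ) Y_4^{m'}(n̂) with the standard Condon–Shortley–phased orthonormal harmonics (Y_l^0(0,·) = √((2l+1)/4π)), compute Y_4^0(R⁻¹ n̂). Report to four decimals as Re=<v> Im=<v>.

Need the full column D^4_{m',0} for m'=−4..4 at α=2.1632, β=0.0901, γ=3.2252.
cos(β/2)=0.998985, sin(β/2)=0.045035
d^4_{-4,0}: single k=4 term ⇒ +0.000034;  D = -0.000025+0.000024i
d^4_{-3,0}: k∈[3..4] ⇒ +0.001075 -0.000002 = +0.001073;  D = +0.001050+0.000220i
d^4_{-2,0}: k∈[2..4] ⇒ +0.019124 -0.000104 +0.000000 = +0.019020;  D = -0.007161-0.017621i
d^4_{-1,0}: k∈[1..4] ⇒ +0.199976 -0.002438 +0.000005 -0.000000 = +0.197542;  D = -0.110299+0.163881i
d^4_{0,0}: k∈[0..4] ⇒ +0.991912 -0.032253 +0.000147 -0.000000 +0.000000 = +0.959806;  D = +0.959806+0.000000i
d^4_{1,0}: k∈[0..3] ⇒ -0.199976 +0.002438 -0.000005 +0.000000 = -0.197542;  D = +0.110299+0.163881i
d^4_{2,0}: k∈[0..2] ⇒ +0.019124 -0.000104 +0.000000 = +0.019020;  D = -0.007161+0.017621i
d^4_{3,0}: k∈[0..1] ⇒ -0.001075 +0.000002 = -0.001073;  D = -0.001050+0.000220i
d^4_{4,0}: single k=0 term ⇒ +0.000034;  D = -0.000025-0.000024i
Y_4^{m'}(θ=0.9786,φ=5.6236) and Σ D·Y over m':
  (-0.0000+0.0000i)·(-0.1837+0.1011i)  (+0.0011+0.0002i)·(-0.1583+0.3663i)  (-0.0072-0.0176i)·(+0.0677+0.2634i)  (-0.1103+0.1639i)·(-0.1418-0.1100i)  (+0.9598+0.0000i)·(-0.3120+0.0000i)  (+0.1103+0.1639i)·(+0.1418-0.1100i)  (-0.0072+0.0176i)·(+0.0677-0.2634i)  (-0.0011+0.0002i)·(+0.1583+0.3663i)  (-0.0000-0.0000i)·(-0.1837-0.1011i)
Y_4^0(R⁻¹ n̂) = -0.224320-0.000000i

Re=-0.2243 Im=0.0000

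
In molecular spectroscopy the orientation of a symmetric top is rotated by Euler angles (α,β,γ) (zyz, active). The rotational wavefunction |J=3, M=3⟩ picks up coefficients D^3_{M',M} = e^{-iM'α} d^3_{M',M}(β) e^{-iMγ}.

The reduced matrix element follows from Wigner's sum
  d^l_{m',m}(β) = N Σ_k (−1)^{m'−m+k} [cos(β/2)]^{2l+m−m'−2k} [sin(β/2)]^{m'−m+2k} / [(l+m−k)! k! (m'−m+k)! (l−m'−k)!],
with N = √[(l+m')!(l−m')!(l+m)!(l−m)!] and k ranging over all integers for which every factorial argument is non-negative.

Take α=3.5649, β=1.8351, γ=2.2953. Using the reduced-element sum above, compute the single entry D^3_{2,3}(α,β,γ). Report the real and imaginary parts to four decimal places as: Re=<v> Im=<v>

First d^3_{2,3}(β=1.8351), then the phase factors e^{-i(2)α} and e^{-i(3)γ}:
With c≡cos(β/2)=0.607768 and s≡sin(β/2)=0.794115, N=[120·1·720·1]^{1/2}=293.938769
k∈{1} keeps every argument non-negative
  k=1: (−1)^0·293.9388/(120)·0.6078^5·0.7941^1 = +0.161305
d^3_{2,3}(1.8351) = +0.161305
Phases: e^{-i·(2)·3.5649}=+0.662523-0.749042i, e^{-i·(3)·2.2953}=+0.823800-0.566881i ⇒ D=+0.019545-0.160116i

Re=0.0195 Im=-0.1601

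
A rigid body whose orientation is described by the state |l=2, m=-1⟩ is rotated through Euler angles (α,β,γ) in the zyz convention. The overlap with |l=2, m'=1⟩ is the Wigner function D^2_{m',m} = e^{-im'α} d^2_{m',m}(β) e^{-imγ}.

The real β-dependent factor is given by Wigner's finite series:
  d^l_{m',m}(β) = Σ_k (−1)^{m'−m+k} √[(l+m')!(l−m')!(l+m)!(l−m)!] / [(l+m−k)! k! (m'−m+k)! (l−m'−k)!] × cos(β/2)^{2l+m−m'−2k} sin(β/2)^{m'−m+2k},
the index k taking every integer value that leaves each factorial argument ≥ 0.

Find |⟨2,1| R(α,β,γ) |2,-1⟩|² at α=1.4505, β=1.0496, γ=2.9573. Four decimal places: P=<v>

Split into d^2_{1,-1}(β=1.0496) × two z-phases.
Half-angle: c=0.865424, s=0.501040. N=√(6·1·1·6)=6.000000
k∈{0,1} keeps every argument non-negative
  k=0: (−1)^2·6.0000/(2)·0.8654^2·0.5010^2 = +0.564058
  k=1: (−1)^3·6.0000/(6)·0.8654^0·0.5010^4 = -0.063022
d^2_{1,-1}(1.0496) = +0.564058 -0.063022 = +0.501037
|D^2_{1,-1}|² = |d^2_{1,-1}(β)|² = (+0.501037)² = 0.251038 (the z-rotation phases have unit modulus)

P=0.2510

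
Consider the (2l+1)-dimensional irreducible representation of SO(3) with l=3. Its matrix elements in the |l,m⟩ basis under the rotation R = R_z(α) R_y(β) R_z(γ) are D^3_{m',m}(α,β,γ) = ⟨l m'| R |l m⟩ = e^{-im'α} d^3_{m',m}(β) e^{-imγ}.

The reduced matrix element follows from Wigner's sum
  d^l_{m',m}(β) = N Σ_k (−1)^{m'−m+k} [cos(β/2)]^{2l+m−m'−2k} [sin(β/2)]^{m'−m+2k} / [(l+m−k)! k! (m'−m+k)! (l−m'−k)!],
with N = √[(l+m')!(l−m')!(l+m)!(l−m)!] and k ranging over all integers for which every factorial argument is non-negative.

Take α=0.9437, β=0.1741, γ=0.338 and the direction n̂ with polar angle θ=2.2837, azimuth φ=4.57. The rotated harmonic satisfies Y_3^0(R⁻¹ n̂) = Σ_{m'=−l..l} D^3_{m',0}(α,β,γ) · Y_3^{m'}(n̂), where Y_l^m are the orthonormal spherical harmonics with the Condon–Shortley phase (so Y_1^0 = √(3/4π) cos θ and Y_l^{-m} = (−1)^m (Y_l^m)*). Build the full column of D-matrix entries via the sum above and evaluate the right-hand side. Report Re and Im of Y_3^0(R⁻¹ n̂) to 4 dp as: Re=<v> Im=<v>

Need the full column D^3_{m',0} for m'=−3..3 at α=0.9437, β=0.1741, γ=0.338.
cos(β/2)=0.996214, sin(β/2)=0.086940
d^3_{-3,0}: single k=3 term ⇒ +0.002906;  D = -0.002767+0.000888i
d^3_{-2,0}: k∈[2..3] ⇒ +0.040777 -0.000311 = +0.040466;  D = -0.012599+0.038455i
d^3_{-1,0}: k∈[1..3] ⇒ +0.295511 -0.006752 +0.000017 = +0.288776;  D = +0.169452+0.233832i
d^3_{0,0}: k∈[0..3] ⇒ +0.977495 -0.067003 +0.000510 -0.000000 = +0.911002;  D = +0.911002+0.000000i
d^3_{1,0}: k∈[0..2] ⇒ -0.295511 +0.006752 -0.000017 = -0.288776;  D = -0.169452+0.233832i
d^3_{2,0}: k∈[0..1] ⇒ +0.040777 -0.000311 = +0.040466;  D = -0.012599-0.038455i
d^3_{3,0}: single k=0 term ⇒ -0.002906;  D = +0.002767+0.000888i
Y_3^{m'}(θ=2.2837,φ=4.57) and Σ D·Y over m':
  (-0.0028+0.0009i)·(+0.0748-0.1644i)  (-0.0126+0.0385i)·(+0.3671+0.1075i)  (+0.1695+0.2338i)·(-0.0395+0.2756i)  (+0.9110+0.0000i)·(+0.2102+0.0000i)  (-0.1695+0.2338i)·(+0.0395+0.2756i)  (-0.0126-0.0385i)·(+0.3671-0.1075i)  (+0.0028+0.0009i)·(-0.0748-0.1644i)
Y_3^0(R⁻¹ n̂) = +0.031578-0.000000i

Re=0.0316 Im=0.0000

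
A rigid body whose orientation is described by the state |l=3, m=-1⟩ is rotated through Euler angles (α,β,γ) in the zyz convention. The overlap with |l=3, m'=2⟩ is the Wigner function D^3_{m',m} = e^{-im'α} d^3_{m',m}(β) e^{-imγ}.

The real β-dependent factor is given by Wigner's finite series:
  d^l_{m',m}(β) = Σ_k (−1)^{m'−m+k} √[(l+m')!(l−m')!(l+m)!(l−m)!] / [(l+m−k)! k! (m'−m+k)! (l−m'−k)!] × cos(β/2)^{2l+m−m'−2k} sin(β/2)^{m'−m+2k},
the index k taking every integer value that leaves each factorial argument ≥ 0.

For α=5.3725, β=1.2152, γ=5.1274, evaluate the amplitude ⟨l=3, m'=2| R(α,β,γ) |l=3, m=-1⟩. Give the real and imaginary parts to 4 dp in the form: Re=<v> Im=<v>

Re=-0.3884 Im=-0.3049

Split into d^3_{2,-1}(β=1.2152) × two z-phases.
Half-angle: c=0.821021, s=0.570899. N=√(120·1·2·24)=75.894664
k: max(0,(-1)−(2))=0 … min(3+(-1),3−(2))=1
  k=0: (−1)^3·75.8947/(12)·0.8210^3·0.5709^3 = -0.651282
  k=1: (−1)^4·75.8947/(24)·0.8210^1·0.5709^5 = +0.157452
d^3_{2,-1}(1.2152) = -0.651282 +0.157452 = -0.493830
Phases: e^{-i·(2)·5.3725}=-0.247960+0.968770i, e^{-i·(-1)·5.1274}=+0.403200-0.915112i ⇒ D=-0.388424-0.304950i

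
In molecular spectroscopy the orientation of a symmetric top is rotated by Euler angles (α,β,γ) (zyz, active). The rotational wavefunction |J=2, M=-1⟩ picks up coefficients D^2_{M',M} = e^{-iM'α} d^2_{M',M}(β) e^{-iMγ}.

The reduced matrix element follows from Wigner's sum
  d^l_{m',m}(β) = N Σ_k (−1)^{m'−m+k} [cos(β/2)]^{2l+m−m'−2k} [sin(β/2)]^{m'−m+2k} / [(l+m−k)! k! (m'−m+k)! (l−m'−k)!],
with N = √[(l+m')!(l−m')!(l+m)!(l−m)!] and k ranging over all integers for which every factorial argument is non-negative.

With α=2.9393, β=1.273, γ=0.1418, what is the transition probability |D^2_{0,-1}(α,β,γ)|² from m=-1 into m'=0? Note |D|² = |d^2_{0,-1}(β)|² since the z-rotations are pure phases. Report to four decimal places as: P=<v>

D^2_{0,-1}(2.9393,1.273,0.1418) = e^{-i·0·2.9393}·d^2_{0,-1}(1.273)·e^{-i·-1·0.1418}. Compute d first:
Half-angle: c=0.804181, s=0.594384. N=√(2·2·1·6)=4.898979
k∈{0,1} keeps every argument non-negative
  k=0: (−1)^1·4.8990/(2)·0.8042^3·0.5944^1 = -0.757189
  k=1: (−1)^2·4.8990/(2)·0.8042^1·0.5944^3 = +0.413649
d^2_{0,-1}(1.273) = -0.757189 +0.413649 = -0.343541
|D^2_{0,-1}|² = |d^2_{0,-1}(β)|² = (-0.343541)² = 0.118020 (the z-rotation phases have unit modulus)

P=0.1180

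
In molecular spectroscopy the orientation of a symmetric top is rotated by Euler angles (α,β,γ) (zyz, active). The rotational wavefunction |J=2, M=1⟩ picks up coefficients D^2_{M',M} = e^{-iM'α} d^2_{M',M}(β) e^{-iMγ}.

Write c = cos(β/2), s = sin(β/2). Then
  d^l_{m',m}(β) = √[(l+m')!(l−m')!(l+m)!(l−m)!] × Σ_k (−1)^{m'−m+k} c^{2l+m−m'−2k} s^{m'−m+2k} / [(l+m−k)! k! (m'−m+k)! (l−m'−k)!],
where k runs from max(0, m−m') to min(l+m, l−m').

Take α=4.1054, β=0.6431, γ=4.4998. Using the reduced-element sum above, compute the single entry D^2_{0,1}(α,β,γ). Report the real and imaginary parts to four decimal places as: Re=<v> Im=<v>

Re=-0.1240 Im=0.5745

D^2_{0,1}(4.1054,0.6431,4.4998) = e^{-i·0·4.1054}·d^2_{0,1}(0.6431)·e^{-i·1·4.4998}. Compute d first:
Half-angle: c=0.948747, s=0.316037. N=√(2·2·6·1)=4.898979
Admissible k: 1..2 (factorial args all ≥0)
  k=1: (−1)^0·4.8990/(2)·0.9487^3·0.3160^1 = +0.661097
  k=2: (−1)^1·4.8990/(2)·0.9487^1·0.3160^3 = -0.073357
d^2_{0,1}(0.6431) = +0.661097 -0.073357 = +0.587740
D = (+1.000000+0.000000i)·(+0.587740)·(-0.210991+0.977488i) = -0.124008+0.574509i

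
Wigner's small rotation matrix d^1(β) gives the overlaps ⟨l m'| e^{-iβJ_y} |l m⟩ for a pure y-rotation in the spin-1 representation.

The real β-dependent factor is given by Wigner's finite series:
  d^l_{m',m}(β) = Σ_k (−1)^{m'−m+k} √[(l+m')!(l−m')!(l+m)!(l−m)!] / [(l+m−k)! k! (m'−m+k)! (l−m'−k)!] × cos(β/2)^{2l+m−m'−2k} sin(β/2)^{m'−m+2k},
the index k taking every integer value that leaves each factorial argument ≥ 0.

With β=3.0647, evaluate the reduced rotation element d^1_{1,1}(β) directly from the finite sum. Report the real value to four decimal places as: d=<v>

d=0.0015

d^1_{1,1}(β=3.0647) via Wigner's sum:
c=cos(3.0647/2)=0.038437, s=sin(3.0647/2)=0.999261; N=√[2·1·2·1]=2.000000
Admissible k: 0..0 (factorial args all ≥0)
  k=0: (−1)^0·2.0000/(2)·0.0384^2·0.9993^0 = +0.001477
d^1_{1,1}(3.0647) = +0.001477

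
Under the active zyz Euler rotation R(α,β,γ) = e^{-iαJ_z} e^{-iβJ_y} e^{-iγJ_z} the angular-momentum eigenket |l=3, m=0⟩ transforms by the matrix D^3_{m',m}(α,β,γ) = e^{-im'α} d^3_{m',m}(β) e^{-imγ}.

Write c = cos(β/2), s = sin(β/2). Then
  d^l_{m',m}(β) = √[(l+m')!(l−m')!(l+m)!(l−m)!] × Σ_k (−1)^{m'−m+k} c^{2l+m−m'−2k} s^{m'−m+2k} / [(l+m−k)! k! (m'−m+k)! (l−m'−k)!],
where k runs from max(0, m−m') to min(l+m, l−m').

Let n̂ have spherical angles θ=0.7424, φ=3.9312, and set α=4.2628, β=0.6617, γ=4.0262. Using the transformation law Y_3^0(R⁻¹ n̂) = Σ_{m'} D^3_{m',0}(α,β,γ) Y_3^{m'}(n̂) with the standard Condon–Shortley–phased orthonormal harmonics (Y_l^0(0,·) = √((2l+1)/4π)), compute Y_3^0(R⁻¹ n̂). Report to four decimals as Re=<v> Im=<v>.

Need the full column D^3_{m',0} for m'=−3..3 at α=4.2628, β=0.6617, γ=4.0262.
cos(β/2)=0.945767, sin(β/2)=0.324847
d^3_{-3,0}: single k=3 term ⇒ +0.129689;  D = +0.126506+0.028559i
d^3_{-2,0}: k∈[2..3] ⇒ +0.462439 -0.054556 = +0.407883;  D = -0.253806+0.319297i
d^3_{-1,0}: k∈[1..3] ⇒ +0.851509 -0.301370 +0.011851 = +0.561990;  D = -0.244238-0.506143i
d^3_{0,0}: k∈[0..3] ⇒ +0.715655 -0.759865 +0.089645 -0.001175 = +0.044260;  D = +0.044260+0.000000i
d^3_{1,0}: k∈[0..2] ⇒ -0.851509 +0.301370 -0.011851 = -0.561990;  D = +0.244238-0.506143i
d^3_{2,0}: k∈[0..1] ⇒ +0.462439 -0.054556 = +0.407883;  D = -0.253806-0.319297i
d^3_{3,0}: single k=0 term ⇒ -0.129689;  D = -0.126506+0.028559i
Y_3^{m'}(θ=0.7424,φ=3.9312) and Σ D·Y over m':
  (+0.1265+0.0286i)·(+0.0923+0.0900i)  (-0.2538+0.3193i)·(-0.0029-0.3442i)  (-0.2442-0.5061i)·(-0.2638+0.2660i)  (+0.0443+0.0000i)·(-0.0784+0.0000i)  (+0.2442-0.5061i)·(+0.2638+0.2660i)  (-0.2538-0.3193i)·(-0.0029+0.3442i)  (-0.1265+0.0286i)·(-0.0923+0.0900i)
Y_3^0(R⁻¹ n̂) = +0.634155+0.000000i

Re=0.6342 Im=0.0000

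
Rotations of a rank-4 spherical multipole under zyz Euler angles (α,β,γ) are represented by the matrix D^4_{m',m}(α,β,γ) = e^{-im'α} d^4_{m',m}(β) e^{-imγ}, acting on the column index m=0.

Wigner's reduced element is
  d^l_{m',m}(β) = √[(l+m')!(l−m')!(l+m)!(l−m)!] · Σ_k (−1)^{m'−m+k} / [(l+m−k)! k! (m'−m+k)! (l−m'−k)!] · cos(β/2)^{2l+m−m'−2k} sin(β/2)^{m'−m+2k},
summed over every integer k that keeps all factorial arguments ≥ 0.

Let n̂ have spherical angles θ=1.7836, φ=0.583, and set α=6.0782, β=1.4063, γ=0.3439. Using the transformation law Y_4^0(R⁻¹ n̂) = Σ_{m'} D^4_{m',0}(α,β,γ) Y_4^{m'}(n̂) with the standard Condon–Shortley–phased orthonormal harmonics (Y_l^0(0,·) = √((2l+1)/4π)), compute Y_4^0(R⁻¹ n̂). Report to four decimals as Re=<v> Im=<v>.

Re=-0.3622 Im=0.0000

Need the full column D^4_{m',0} for m'=−4..4 at α=6.0782, β=1.4063, γ=0.3439.
cos(β/2)=0.762809, sin(β/2)=0.646624
d^4_{-4,0}: single k=4 term ⇒ +0.495244;  D = +0.337887-0.362076i
d^4_{-3,0}: k∈[3..4] ⇒ +0.826225 -0.593704 = +0.232521;  D = +0.189923-0.134147i
d^4_{-2,0}: k∈[2..4] ⇒ +0.781483 -1.497477 +0.403518 = -0.312475;  D = -0.286581+0.124547i
d^4_{-1,0}: k∈[1..4] ⇒ +0.434588 -1.873702 +1.346394 -0.161247 = -0.253968;  D = -0.248651+0.051696i
d^4_{0,0}: k∈[0..4] ⇒ +0.114638 -1.318009 +2.130947 -0.680552 +0.030564 = +0.277587;  D = +0.277587+0.000000i
d^4_{1,0}: k∈[0..3] ⇒ -0.434588 +1.873702 -1.346394 +0.161247 = +0.253968;  D = +0.248651+0.051696i
d^4_{2,0}: k∈[0..2] ⇒ +0.781483 -1.497477 +0.403518 = -0.312475;  D = -0.286581-0.124547i
d^4_{3,0}: k∈[0..1] ⇒ -0.826225 +0.593704 = -0.232521;  D = -0.189923-0.134147i
d^4_{4,0}: single k=0 term ⇒ +0.495244;  D = +0.337887+0.362076i
Y_4^{m'}(θ=1.7836,φ=0.583) and Σ D·Y over m':
  (+0.3379-0.3621i)·(-0.2786-0.2925i)  (+0.1899-0.1341i)·(+0.0438+0.2430i)  (-0.2866+0.1245i)·(-0.0866+0.2020i)  (-0.2487+0.0517i)·(+0.2191-0.1445i)  (+0.2776+0.0000i)·(+0.1832+0.0000i)  (+0.2487+0.0517i)·(-0.2191-0.1445i)  (-0.2866-0.1245i)·(-0.0866-0.2020i)  (-0.1899-0.1341i)·(-0.0438+0.2430i)  (+0.3379+0.3621i)·(-0.2786+0.2925i)
Y_4^0(R⁻¹ n̂) = -0.362166+0.000000i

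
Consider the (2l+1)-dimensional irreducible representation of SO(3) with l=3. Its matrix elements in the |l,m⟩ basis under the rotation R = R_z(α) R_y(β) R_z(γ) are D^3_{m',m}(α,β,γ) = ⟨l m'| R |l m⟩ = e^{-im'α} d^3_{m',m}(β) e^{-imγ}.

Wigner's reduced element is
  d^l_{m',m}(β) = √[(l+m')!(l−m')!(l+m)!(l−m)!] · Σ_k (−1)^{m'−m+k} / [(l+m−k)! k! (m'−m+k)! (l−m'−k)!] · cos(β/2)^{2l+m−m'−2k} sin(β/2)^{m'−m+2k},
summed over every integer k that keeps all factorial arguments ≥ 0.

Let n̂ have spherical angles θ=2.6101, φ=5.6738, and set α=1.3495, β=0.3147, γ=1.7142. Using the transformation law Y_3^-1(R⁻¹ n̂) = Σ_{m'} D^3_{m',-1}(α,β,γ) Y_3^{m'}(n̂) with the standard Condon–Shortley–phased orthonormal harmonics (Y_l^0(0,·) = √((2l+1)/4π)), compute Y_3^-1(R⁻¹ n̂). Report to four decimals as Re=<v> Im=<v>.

Re=-0.4409 Im=0.0153

Need the full column D^3_{m',-1} for m'=−3..3 at α=1.3495, β=0.3147, γ=1.7142.
cos(β/2)=0.987646, sin(β/2)=0.156701
d^3_{-3,-1}: single k=2 term ⇒ +0.090489;  D = +0.078507-0.045000i
d^3_{-2,-1}: k∈[1..2] ⇒ +0.465672 -0.023445 = +0.442226;  D = -0.130344-0.422581i
d^3_{-1,-1}: k∈[0..2] ⇒ +0.928128 -0.186914 +0.003529 = +0.744743;  D = -0.742485+0.057951i
d^3_{0,-1}: k∈[0..2] ⇒ -0.510118 +0.038524 -0.000323 = -0.471917;  D = +0.067443-0.467072i
d^3_{1,-1}: k∈[0..2] ⇒ +0.140185 -0.004705 +0.000015 = +0.135495;  D = +0.126584+0.048327i
d^3_{2,-1}: k∈[0..1] ⇒ -0.023445 +0.000295 = -0.023150;  D = -0.012803+0.019288i
d^3_{3,-1}: single k=0 term ⇒ +0.002278;  D = -0.001575-0.001646i
Y_3^{m'}(θ=2.6101,φ=5.6738) and Σ D·Y over m':
  (+0.0785-0.0450i)·(-0.0138+0.0525i)  (-0.1303-0.4226i)·(-0.0780-0.2124i)  (-0.7425+0.0580i)·(+0.3647+0.2546i)  (+0.0674-0.4671i)·(-0.2302+0.0000i)  (+0.1266+0.0483i)·(-0.3647+0.2546i)  (-0.0128+0.0193i)·(-0.0780+0.2124i)  (-0.0016-0.0016i)·(+0.0138+0.0525i)
Y_3^-1(R⁻¹ n̂) = -0.440924+0.015316i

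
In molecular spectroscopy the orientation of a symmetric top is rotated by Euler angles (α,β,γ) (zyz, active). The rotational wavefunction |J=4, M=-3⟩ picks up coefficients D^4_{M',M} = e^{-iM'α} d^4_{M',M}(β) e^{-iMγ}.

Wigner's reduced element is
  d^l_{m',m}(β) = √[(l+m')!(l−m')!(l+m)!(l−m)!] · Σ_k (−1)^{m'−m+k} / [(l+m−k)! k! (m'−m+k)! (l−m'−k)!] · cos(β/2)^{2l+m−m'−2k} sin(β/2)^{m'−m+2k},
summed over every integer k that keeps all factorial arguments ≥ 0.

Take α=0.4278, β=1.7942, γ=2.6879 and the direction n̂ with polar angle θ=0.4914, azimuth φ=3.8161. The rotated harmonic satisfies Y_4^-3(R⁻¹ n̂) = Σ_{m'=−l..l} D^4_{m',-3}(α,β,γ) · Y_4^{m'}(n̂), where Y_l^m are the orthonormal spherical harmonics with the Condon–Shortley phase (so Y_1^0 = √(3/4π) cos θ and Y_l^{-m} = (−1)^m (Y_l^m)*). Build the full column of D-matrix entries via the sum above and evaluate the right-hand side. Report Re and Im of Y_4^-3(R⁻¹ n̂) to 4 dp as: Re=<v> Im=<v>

Re=0.0871 Im=0.3518

Need the full column D^4_{m',-3} for m'=−4..4 at α=0.4278, β=1.7942, γ=2.6879.
cos(β/2)=0.623879, sin(β/2)=0.781521
d^4_{-4,-3}: single k=1 term ⇒ +0.081318;  D = -0.076385-0.027893i
d^4_{-3,-3}: k∈[0..1] ⇒ +0.022951 -0.252105 = -0.229154;  D = +0.228463-0.017782i
d^4_{-2,-3}: k∈[0..1] ⇒ -0.107574 +0.506418 = +0.398844;  D = -0.348966+0.193130i
d^4_{-1,-3}: k∈[0..1] ⇒ +0.285860 -0.747624 = -0.461763;  D = +0.274843-0.371062i
d^4_{0,-3}: k∈[0..1] ⇒ -0.533811 +0.837661 = +0.303850;  D = -0.063257+0.297192i
d^4_{1,-3}: k∈[0..1] ⇒ +0.747624 -0.703906 = +0.043717;  D = +0.009459+0.042682i
d^4_{2,-3}: k∈[0..1] ⇒ -0.794675 +0.415670 = -0.379005;  D = -0.228124-0.302662i
d^4_{3,-3}: k∈[0..1] ⇒ +0.620787 -0.139163 = +0.481623;  D = +0.423329+0.229682i
d^4_{4,-3}: single k=0 term ⇒ -0.314217;  D = -0.313463-0.021762i
Y_4^{m'}(θ=0.4914,φ=3.8161) and Σ D·Y over m':
  (-0.0764-0.0279i)·(-0.0198-0.0094i)  (+0.2285-0.0178i)·(+0.0507+0.1043i)  (-0.3490+0.1931i)·(+0.0728-0.3227i)  (+0.2748-0.3711i)·(-0.3753+0.3001i)  (-0.0633+0.2972i)·(+0.0877+0.0000i)  (+0.0095+0.0427i)·(+0.3753+0.3001i)  (-0.2281-0.3027i)·(+0.0728+0.3227i)  (+0.4233+0.2297i)·(-0.0507+0.1043i)  (-0.3135-0.0218i)·(-0.0198+0.0094i)
Y_4^-3(R⁻¹ n̂) = +0.087093+0.351836i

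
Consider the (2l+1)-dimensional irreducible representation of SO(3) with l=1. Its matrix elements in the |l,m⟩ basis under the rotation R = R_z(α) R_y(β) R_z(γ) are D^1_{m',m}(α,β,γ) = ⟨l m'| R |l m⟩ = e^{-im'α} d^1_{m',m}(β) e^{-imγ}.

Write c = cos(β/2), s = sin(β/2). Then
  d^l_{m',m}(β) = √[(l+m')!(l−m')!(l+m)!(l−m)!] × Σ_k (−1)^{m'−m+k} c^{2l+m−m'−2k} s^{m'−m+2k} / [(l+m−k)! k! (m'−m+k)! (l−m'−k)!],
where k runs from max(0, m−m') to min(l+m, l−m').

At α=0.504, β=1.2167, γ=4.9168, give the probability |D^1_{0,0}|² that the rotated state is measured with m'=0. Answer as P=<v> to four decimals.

Split into d^1_{0,0}(β=1.2167) × two z-phases.
c=cos(1.2167/2)=0.820592, s=sin(1.2167/2)=0.571514; N=√[1·1·1·1]=1.000000
The bounds max(0,m−m')=0 and min(l+m,l−m')=1 give 2 terms
  k=0: (−1)^0·1.0000/(1)·0.8206^2·0.5715^0 = +0.673371
  k=1: (−1)^1·1.0000/(1)·0.8206^0·0.5715^2 = -0.326629
d^1_{0,0}(1.2167) = +0.673371 -0.326629 = +0.346743
|D^1_{0,0}|² = |d^1_{0,0}(β)|² = (+0.346743)² = 0.120231 (the z-rotation phases have unit modulus)

P=0.1202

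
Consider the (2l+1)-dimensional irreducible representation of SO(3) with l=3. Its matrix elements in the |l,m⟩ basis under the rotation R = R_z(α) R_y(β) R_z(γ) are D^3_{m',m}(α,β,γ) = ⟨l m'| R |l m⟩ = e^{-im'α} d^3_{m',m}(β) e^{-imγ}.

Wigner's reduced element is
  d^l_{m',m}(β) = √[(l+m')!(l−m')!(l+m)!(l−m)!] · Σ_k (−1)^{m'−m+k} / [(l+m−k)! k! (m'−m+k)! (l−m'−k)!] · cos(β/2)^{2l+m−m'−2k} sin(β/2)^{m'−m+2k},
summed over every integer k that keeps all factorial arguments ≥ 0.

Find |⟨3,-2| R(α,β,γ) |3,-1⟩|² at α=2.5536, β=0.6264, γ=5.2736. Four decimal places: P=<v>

P=0.3600

Split into d^3_{-2,-1}(β=0.6264) × two z-phases.
c=cos(0.6264/2)=0.951353, s=sin(0.6264/2)=0.308105; N=√[1·120·2·24]=75.894664
k∈{1,2} keeps every argument non-negative
  k=1: (−1)^0·75.8947/(24)·0.9514^5·0.3081^1 = +0.759286
  k=2: (−1)^1·75.8947/(12)·0.9514^3·0.3081^3 = -0.159275
d^3_{-2,-1}(0.6264) = +0.759286 -0.159275 = +0.600011
|D^3_{-2,-1}|² = |d^3_{-2,-1}(β)|² = (+0.600011)² = 0.360013 (the z-rotation phases have unit modulus)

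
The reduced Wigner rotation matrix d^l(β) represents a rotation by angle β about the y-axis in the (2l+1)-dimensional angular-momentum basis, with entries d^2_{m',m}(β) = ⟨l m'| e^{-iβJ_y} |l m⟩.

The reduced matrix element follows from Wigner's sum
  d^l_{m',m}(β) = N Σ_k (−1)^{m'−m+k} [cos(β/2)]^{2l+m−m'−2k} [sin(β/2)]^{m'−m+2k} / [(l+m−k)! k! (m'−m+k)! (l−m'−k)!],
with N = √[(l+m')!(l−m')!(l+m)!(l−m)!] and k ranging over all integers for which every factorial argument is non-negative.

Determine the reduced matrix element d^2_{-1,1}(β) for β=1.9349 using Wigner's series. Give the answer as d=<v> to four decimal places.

d=0.1951

d^2_{-1,1}(β=1.9349) via Wigner's sum:
With c≡cos(β/2)=0.567401 and s≡sin(β/2)=0.823442, N=[1·6·6·1]^{1/2}=6.000000
Admissible k: 2..3 (factorial args all ≥0)
  k=2: (−1)^0·6.0000/(2)·0.5674^2·0.8234^2 = +0.654888
  k=3: (−1)^1·6.0000/(6)·0.5674^0·0.8234^4 = -0.459760
d^2_{-1,1}(1.9349) = +0.654888 -0.459760 = +0.195128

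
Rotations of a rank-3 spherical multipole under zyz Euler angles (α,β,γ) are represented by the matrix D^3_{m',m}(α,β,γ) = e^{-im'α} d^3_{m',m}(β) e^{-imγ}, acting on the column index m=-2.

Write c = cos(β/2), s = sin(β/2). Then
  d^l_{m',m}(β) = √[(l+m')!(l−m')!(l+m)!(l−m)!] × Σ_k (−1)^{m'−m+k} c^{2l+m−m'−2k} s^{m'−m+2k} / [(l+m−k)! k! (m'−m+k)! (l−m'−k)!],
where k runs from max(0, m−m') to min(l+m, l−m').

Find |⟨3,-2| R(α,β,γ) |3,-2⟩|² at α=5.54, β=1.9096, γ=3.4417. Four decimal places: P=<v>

P=0.1115

D^3_{-2,-2}(5.54,1.9096,3.4417) = e^{-i·-2·5.54}·d^3_{-2,-2}(1.9096)·e^{-i·-2·3.4417}. Compute d first:
c=cos(1.9096/2)=0.577772, s=sin(1.9096/2)=0.816198; N=√[1·120·1·120]=120.000000
The bounds max(0,m−m')=0 and min(l+m,l−m')=1 give 2 terms
  k=0: (−1)^0·120.0000/(120)·0.5778^6·0.8162^0 = +0.037200
  k=1: (−1)^1·120.0000/(24)·0.5778^4·0.8162^2 = -0.371182
d^3_{-2,-2}(1.9096) = +0.037200 -0.371182 = -0.333983
|D^3_{-2,-2}|² = |d^3_{-2,-2}(β)|² = (-0.333983)² = 0.111544 (the z-rotation phases have unit modulus)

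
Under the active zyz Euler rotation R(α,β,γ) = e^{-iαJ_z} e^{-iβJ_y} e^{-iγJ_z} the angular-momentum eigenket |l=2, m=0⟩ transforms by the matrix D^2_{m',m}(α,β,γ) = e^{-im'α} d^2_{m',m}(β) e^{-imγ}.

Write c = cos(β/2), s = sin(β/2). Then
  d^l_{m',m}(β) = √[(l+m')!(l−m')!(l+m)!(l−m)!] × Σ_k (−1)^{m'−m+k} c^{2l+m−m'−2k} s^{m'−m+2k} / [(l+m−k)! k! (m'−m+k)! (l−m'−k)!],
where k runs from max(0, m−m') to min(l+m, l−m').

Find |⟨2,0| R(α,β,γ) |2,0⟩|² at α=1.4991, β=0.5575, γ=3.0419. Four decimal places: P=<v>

P=0.3366

D^2_{0,0}(1.4991,0.5575,3.0419) = e^{-i·0·1.4991}·d^2_{0,0}(0.5575)·e^{-i·0·3.0419}. Compute d first:
Half-angle: c=0.961400, s=0.275154. N=√(2·2·2·2)=4.000000
The bounds max(0,m−m')=0 and min(l+m,l−m')=2 give 3 terms
  k=0: (−1)^0·4.0000/(4)·0.9614^4·0.2752^0 = +0.854312
  k=1: (−1)^1·4.0000/(1)·0.9614^2·0.2752^2 = -0.279911
  k=2: (−1)^2·4.0000/(4)·0.9614^0·0.2752^4 = +0.005732
d^2_{0,0}(0.5575) = +0.854312 -0.279911 +0.005732 = +0.580133
|D^2_{0,0}|² = |d^2_{0,0}(β)|² = (+0.580133)² = 0.336554 (the z-rotation phases have unit modulus)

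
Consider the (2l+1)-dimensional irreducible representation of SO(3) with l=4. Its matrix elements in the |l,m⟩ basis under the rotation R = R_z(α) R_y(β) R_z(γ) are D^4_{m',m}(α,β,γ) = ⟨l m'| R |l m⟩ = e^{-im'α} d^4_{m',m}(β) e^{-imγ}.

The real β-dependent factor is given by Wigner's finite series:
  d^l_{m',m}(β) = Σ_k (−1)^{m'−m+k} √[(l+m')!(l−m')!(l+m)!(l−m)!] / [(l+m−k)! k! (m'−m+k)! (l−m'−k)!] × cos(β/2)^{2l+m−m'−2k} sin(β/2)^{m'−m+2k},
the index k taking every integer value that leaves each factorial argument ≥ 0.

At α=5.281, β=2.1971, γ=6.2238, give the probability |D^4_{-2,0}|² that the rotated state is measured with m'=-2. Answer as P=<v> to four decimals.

P=0.1329

D^4_{-2,0}(5.281,2.1971,6.2238) = e^{-i·-2·5.281}·d^4_{-2,0}(2.1971)·e^{-i·0·6.2238}. Compute d first:
With c≡cos(β/2)=0.454888 and s≡sin(β/2)=0.890549, N=[2·720·24·24]^{1/2}=910.735966
k∈{2,3,4} keeps every argument non-negative
  k=2: (−1)^0·910.7360/(96)·0.4549^6·0.8905^2 = +0.066660
  k=3: (−1)^1·910.7360/(36)·0.4549^4·0.8905^4 = -0.681300
  k=4: (−1)^2·910.7360/(96)·0.4549^2·0.8905^6 = +0.979211
d^4_{-2,0}(2.1971) = +0.066660 -0.681300 +0.979211 = +0.364570
|D^4_{-2,0}|² = |d^4_{-2,0}(β)|² = (+0.364570)² = 0.132912 (the z-rotation phases have unit modulus)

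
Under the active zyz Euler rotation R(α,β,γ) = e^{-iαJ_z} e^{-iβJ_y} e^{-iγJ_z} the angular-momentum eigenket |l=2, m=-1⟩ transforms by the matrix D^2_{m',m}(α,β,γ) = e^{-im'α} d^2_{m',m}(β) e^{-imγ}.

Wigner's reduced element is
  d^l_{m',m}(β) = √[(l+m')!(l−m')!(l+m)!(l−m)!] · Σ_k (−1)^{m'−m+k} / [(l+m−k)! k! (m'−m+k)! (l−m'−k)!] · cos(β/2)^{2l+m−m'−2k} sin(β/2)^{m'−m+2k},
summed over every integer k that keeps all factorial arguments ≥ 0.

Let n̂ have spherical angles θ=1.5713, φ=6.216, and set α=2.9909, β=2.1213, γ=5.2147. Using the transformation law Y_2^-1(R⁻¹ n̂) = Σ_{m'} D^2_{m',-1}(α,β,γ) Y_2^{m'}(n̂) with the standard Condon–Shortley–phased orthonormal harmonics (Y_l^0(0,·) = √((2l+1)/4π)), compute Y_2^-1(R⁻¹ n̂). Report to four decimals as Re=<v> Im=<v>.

Re=-0.2127 Im=0.2736

Need the full column D^2_{m',-1} for m'=−2..2 at α=2.9909, β=2.1213, γ=5.2147.
cos(β/2)=0.488305, sin(β/2)=0.872673
d^2_{-2,-1}: single k=1 term ⇒ +0.203215;  D = +0.040557-0.199126i
d^2_{-1,-1}: k∈[0..1] ⇒ +0.056854 -0.544762 = -0.487907;  D = +0.168044-0.458055i
d^2_{0,-1}: k∈[0..1] ⇒ -0.248886 +0.794916 = +0.546030;  D = +0.262888-0.478580i
d^2_{1,-1}: k∈[0..1] ⇒ +0.544762 -0.579971 = -0.035209;  D = +0.021392-0.027965i
d^2_{2,-1}: single k=0 term ⇒ -0.649047;  D = -0.467266+0.450471i
Y_2^{m'}(θ=1.5713,φ=6.216) and Σ D·Y over m':
  (+0.0406-0.1991i)·(+0.3828+0.0517i)  (+0.1680-0.4581i)·(-0.0004-0.0000i)  (+0.2629-0.4786i)·(-0.3154+0.0000i)  (+0.0214-0.0280i)·(+0.0004-0.0000i)  (-0.4673+0.4505i)·(+0.3828-0.0517i)
Y_2^-1(R⁻¹ n̂) = -0.212708+0.273594i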